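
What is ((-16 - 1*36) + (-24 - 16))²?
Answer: 8464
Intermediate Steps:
((-16 - 1*36) + (-24 - 16))² = ((-16 - 36) - 40)² = (-52 - 40)² = (-92)² = 8464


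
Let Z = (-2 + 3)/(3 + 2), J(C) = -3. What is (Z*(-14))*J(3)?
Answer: 42/5 ≈ 8.4000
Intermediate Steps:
Z = ⅕ (Z = 1/5 = 1*(⅕) = ⅕ ≈ 0.20000)
(Z*(-14))*J(3) = ((⅕)*(-14))*(-3) = -14/5*(-3) = 42/5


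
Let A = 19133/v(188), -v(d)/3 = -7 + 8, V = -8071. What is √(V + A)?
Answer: I*√130038/3 ≈ 120.2*I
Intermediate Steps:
v(d) = -3 (v(d) = -3*(-7 + 8) = -3*1 = -3)
A = -19133/3 (A = 19133/(-3) = 19133*(-⅓) = -19133/3 ≈ -6377.7)
√(V + A) = √(-8071 - 19133/3) = √(-43346/3) = I*√130038/3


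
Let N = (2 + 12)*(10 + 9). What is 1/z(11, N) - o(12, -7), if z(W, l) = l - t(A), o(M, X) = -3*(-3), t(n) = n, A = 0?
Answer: -2393/266 ≈ -8.9962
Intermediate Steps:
o(M, X) = 9
N = 266 (N = 14*19 = 266)
z(W, l) = l (z(W, l) = l - 1*0 = l + 0 = l)
1/z(11, N) - o(12, -7) = 1/266 - 1*9 = 1/266 - 9 = -2393/266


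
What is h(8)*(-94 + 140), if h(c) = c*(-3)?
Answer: -1104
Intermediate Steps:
h(c) = -3*c
h(8)*(-94 + 140) = (-3*8)*(-94 + 140) = -24*46 = -1104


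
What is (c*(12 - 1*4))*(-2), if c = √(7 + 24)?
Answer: -16*√31 ≈ -89.084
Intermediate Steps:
c = √31 ≈ 5.5678
(c*(12 - 1*4))*(-2) = (√31*(12 - 1*4))*(-2) = (√31*(12 - 4))*(-2) = (√31*8)*(-2) = (8*√31)*(-2) = -16*√31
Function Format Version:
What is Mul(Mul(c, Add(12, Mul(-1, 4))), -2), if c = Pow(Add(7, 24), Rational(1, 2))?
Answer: Mul(-16, Pow(31, Rational(1, 2))) ≈ -89.084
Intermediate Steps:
c = Pow(31, Rational(1, 2)) ≈ 5.5678
Mul(Mul(c, Add(12, Mul(-1, 4))), -2) = Mul(Mul(Pow(31, Rational(1, 2)), Add(12, Mul(-1, 4))), -2) = Mul(Mul(Pow(31, Rational(1, 2)), Add(12, -4)), -2) = Mul(Mul(Pow(31, Rational(1, 2)), 8), -2) = Mul(Mul(8, Pow(31, Rational(1, 2))), -2) = Mul(-16, Pow(31, Rational(1, 2)))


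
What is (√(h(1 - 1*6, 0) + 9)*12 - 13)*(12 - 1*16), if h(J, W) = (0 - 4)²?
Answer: -188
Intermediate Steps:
h(J, W) = 16 (h(J, W) = (-4)² = 16)
(√(h(1 - 1*6, 0) + 9)*12 - 13)*(12 - 1*16) = (√(16 + 9)*12 - 13)*(12 - 1*16) = (√25*12 - 13)*(12 - 16) = (5*12 - 13)*(-4) = (60 - 13)*(-4) = 47*(-4) = -188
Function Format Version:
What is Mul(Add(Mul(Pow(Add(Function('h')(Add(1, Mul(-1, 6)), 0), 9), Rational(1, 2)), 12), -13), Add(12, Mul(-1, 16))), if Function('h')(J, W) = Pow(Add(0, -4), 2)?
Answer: -188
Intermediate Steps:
Function('h')(J, W) = 16 (Function('h')(J, W) = Pow(-4, 2) = 16)
Mul(Add(Mul(Pow(Add(Function('h')(Add(1, Mul(-1, 6)), 0), 9), Rational(1, 2)), 12), -13), Add(12, Mul(-1, 16))) = Mul(Add(Mul(Pow(Add(16, 9), Rational(1, 2)), 12), -13), Add(12, Mul(-1, 16))) = Mul(Add(Mul(Pow(25, Rational(1, 2)), 12), -13), Add(12, -16)) = Mul(Add(Mul(5, 12), -13), -4) = Mul(Add(60, -13), -4) = Mul(47, -4) = -188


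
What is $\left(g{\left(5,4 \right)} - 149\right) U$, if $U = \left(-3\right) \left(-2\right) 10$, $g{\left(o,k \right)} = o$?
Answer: $-8640$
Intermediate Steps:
$U = 60$ ($U = 6 \cdot 10 = 60$)
$\left(g{\left(5,4 \right)} - 149\right) U = \left(5 - 149\right) 60 = \left(-144\right) 60 = -8640$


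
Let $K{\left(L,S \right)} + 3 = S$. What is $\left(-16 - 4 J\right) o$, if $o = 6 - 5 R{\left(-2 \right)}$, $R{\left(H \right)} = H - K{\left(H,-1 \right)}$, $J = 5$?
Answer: $144$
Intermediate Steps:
$K{\left(L,S \right)} = -3 + S$
$R{\left(H \right)} = 4 + H$ ($R{\left(H \right)} = H - \left(-3 - 1\right) = H - -4 = H + 4 = 4 + H$)
$o = -4$ ($o = 6 - 5 \left(4 - 2\right) = 6 - 10 = -4$)
$\left(-16 - 4 J\right) o = \left(-16 - 20\right) \left(-4\right) = \left(-36\right) \left(-4\right) = 144$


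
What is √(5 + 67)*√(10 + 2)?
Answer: 12*√6 ≈ 29.394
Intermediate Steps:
√(5 + 67)*√(10 + 2) = √72*√12 = (6*√2)*(2*√3) = 12*√6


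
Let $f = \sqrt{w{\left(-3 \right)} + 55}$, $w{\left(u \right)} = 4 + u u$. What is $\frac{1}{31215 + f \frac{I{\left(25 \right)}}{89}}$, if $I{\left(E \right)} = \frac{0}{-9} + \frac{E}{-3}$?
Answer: $\frac{445057227}{13892461332305} + \frac{534 \sqrt{17}}{2778492266461} \approx 3.2037 \cdot 10^{-5}$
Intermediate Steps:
$w{\left(u \right)} = 4 + u^{2}$
$f = 2 \sqrt{17}$ ($f = \sqrt{\left(4 + \left(-3\right)^{2}\right) + 55} = \sqrt{\left(4 + 9\right) + 55} = \sqrt{13 + 55} = \sqrt{68} = 2 \sqrt{17} \approx 8.2462$)
$I{\left(E \right)} = - \frac{E}{3}$ ($I{\left(E \right)} = 0 \left(- \frac{1}{9}\right) + E \left(- \frac{1}{3}\right) = 0 - \frac{E}{3} = - \frac{E}{3}$)
$\frac{1}{31215 + f \frac{I{\left(25 \right)}}{89}} = \frac{1}{31215 + 2 \sqrt{17} \frac{\left(- \frac{1}{3}\right) 25}{89}} = \frac{1}{31215 + 2 \sqrt{17} \left(\left(- \frac{25}{3}\right) \frac{1}{89}\right)} = \frac{1}{31215 + 2 \sqrt{17} \left(- \frac{25}{267}\right)} = \frac{1}{31215 - \frac{50 \sqrt{17}}{267}}$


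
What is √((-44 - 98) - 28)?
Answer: I*√170 ≈ 13.038*I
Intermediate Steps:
√((-44 - 98) - 28) = √(-142 - 28) = √(-170) = I*√170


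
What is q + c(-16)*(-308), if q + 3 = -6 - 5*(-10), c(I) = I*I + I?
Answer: -73879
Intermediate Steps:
c(I) = I + I**2 (c(I) = I**2 + I = I + I**2)
q = 41 (q = -3 + (-6 - 5*(-10)) = -3 + (-6 + 50) = -3 + 44 = 41)
q + c(-16)*(-308) = 41 - 16*(1 - 16)*(-308) = 41 - 16*(-15)*(-308) = 41 + 240*(-308) = 41 - 73920 = -73879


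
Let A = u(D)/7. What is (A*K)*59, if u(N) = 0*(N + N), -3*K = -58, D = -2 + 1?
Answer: 0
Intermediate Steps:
D = -1
K = 58/3 (K = -1/3*(-58) = 58/3 ≈ 19.333)
u(N) = 0 (u(N) = 0*(2*N) = 0)
A = 0 (A = 0/7 = 0*(1/7) = 0)
(A*K)*59 = (0*(58/3))*59 = 0*59 = 0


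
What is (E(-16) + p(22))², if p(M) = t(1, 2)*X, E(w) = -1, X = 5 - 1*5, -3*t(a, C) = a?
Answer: 1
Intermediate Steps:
t(a, C) = -a/3
X = 0 (X = 5 - 5 = 0)
p(M) = 0 (p(M) = -⅓*1*0 = -⅓*0 = 0)
(E(-16) + p(22))² = (-1 + 0)² = (-1)² = 1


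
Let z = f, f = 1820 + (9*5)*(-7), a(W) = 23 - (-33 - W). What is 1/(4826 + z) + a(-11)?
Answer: 284896/6331 ≈ 45.000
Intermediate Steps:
a(W) = 56 + W (a(W) = 23 + (33 + W) = 56 + W)
f = 1505 (f = 1820 + 45*(-7) = 1820 - 315 = 1505)
z = 1505
1/(4826 + z) + a(-11) = 1/(4826 + 1505) + (56 - 11) = 1/6331 + 45 = 284896/6331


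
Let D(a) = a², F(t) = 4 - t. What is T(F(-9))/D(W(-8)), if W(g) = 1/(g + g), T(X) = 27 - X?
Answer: 3584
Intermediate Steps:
W(g) = 1/(2*g)
T(F(-9))/D(W(-8)) = (27 - (4 - 1*(-9)))/(((½)/(-8))²) = (27 - (4 + 9))/(((½)*(-⅛))²) = (27 - 1*13)/((-1/16)²) = (27 - 13)/(1/256) = 14*256 = 3584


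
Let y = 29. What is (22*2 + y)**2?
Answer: 5329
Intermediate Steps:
(22*2 + y)**2 = (22*2 + 29)**2 = (44 + 29)**2 = 73**2 = 5329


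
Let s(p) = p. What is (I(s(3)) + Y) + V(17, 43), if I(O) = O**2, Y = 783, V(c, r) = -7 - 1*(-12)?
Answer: 797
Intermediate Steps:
V(c, r) = 5 (V(c, r) = -7 + 12 = 5)
(I(s(3)) + Y) + V(17, 43) = (3**2 + 783) + 5 = (9 + 783) + 5 = 792 + 5 = 797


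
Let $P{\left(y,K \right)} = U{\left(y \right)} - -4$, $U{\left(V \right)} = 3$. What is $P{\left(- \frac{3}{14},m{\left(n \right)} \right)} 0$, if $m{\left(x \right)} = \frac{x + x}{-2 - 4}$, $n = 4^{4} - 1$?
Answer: $0$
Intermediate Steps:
$n = 255$ ($n = 256 - 1 = 255$)
$m{\left(x \right)} = - \frac{x}{3}$ ($m{\left(x \right)} = \frac{2 x}{-6} = 2 x \left(- \frac{1}{6}\right) = - \frac{x}{3}$)
$P{\left(y,K \right)} = 7$ ($P{\left(y,K \right)} = 3 - -4 = 3 + 4 = 7$)
$P{\left(- \frac{3}{14},m{\left(n \right)} \right)} 0 = 7 \cdot 0 = 0$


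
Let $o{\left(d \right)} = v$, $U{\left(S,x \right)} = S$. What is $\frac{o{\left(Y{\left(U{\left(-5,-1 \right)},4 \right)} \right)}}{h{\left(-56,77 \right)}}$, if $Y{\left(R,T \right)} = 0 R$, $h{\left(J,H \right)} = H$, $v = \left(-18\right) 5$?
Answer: $- \frac{90}{77} \approx -1.1688$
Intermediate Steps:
$v = -90$
$Y{\left(R,T \right)} = 0$
$o{\left(d \right)} = -90$
$\frac{o{\left(Y{\left(U{\left(-5,-1 \right)},4 \right)} \right)}}{h{\left(-56,77 \right)}} = - \frac{90}{77}$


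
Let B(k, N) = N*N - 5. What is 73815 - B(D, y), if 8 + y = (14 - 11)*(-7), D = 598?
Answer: 72979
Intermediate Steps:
y = -29 (y = -8 + (14 - 11)*(-7) = -8 + 3*(-7) = -8 - 21 = -29)
B(k, N) = -5 + N² (B(k, N) = N² - 5 = -5 + N²)
73815 - B(D, y) = 73815 - (-5 + (-29)²) = 73815 - (-5 + 841) = 73815 - 1*836 = 73815 - 836 = 72979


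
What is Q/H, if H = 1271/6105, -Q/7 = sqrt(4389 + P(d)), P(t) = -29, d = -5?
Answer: -85470*sqrt(1090)/1271 ≈ -2220.1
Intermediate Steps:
Q = -14*sqrt(1090) (Q = -7*sqrt(4389 - 29) = -14*sqrt(1090) ≈ -462.21)
H = 1271/6105 (H = 1271*(1/6105) = 1271/6105 ≈ 0.20819)
Q/H = (-14*sqrt(1090))/(1271/6105) = -14*sqrt(1090)*(6105/1271) = -85470*sqrt(1090)/1271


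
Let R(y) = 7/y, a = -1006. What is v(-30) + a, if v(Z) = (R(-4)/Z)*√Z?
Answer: -1006 + 7*I*√30/120 ≈ -1006.0 + 0.3195*I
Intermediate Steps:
v(Z) = -7/(4*√Z) (v(Z) = ((7/(-4))/Z)*√Z = ((7*(-¼))/Z)*√Z = (-7/(4*Z))*√Z = -7/(4*√Z))
v(-30) + a = -(-7)*I*√30/120 - 1006 = 7*I*√30/120 - 1006 = -1006 + 7*I*√30/120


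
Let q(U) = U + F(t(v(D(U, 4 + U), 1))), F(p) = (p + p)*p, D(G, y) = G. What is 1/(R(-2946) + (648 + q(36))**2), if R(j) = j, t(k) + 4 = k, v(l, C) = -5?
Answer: 1/712770 ≈ 1.4030e-6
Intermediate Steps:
t(k) = -4 + k
F(p) = 2*p**2 (F(p) = (2*p)*p = 2*p**2)
q(U) = 162 + U (q(U) = U + 2*(-4 - 5)**2 = U + 2*(-9)**2 = U + 2*81 = U + 162 = 162 + U)
1/(R(-2946) + (648 + q(36))**2) = 1/(-2946 + (648 + (162 + 36))**2) = 1/(-2946 + (648 + 198)**2) = 1/(-2946 + 846**2) = 1/(-2946 + 715716) = 1/712770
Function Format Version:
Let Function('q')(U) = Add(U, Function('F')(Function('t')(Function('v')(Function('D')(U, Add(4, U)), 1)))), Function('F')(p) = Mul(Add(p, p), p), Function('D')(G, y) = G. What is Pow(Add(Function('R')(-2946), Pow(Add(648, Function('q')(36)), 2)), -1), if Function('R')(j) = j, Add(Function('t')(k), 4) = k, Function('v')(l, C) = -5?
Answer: Rational(1, 712770) ≈ 1.4030e-6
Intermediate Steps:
Function('t')(k) = Add(-4, k)
Function('F')(p) = Mul(2, Pow(p, 2)) (Function('F')(p) = Mul(Mul(2, p), p) = Mul(2, Pow(p, 2)))
Function('q')(U) = Add(162, U) (Function('q')(U) = Add(U, Mul(2, Pow(Add(-4, -5), 2))) = Add(U, Mul(2, Pow(-9, 2))) = Add(U, Mul(2, 81)) = Add(U, 162) = Add(162, U))
Pow(Add(Function('R')(-2946), Pow(Add(648, Function('q')(36)), 2)), -1) = Pow(Add(-2946, Pow(Add(648, Add(162, 36)), 2)), -1) = Pow(Add(-2946, Pow(Add(648, 198), 2)), -1) = Pow(Add(-2946, Pow(846, 2)), -1) = Pow(Add(-2946, 715716), -1) = Pow(712770, -1) = Rational(1, 712770)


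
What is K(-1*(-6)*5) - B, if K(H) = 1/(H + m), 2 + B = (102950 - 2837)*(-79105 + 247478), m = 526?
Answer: -9372117337731/556 ≈ -1.6856e+10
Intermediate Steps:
B = 16856326147 (B = -2 + (102950 - 2837)*(-79105 + 247478) = -2 + 100113*168373 = -2 + 16856326149 = 16856326147)
K(H) = 1/(526 + H) (K(H) = 1/(H + 526) = 1/(526 + H))
K(-1*(-6)*5) - B = 1/(526 - 1*(-6)*5) - 1*16856326147 = 1/(526 + 6*5) - 16856326147 = 1/(526 + 30) - 16856326147 = 1/556 - 16856326147 = -9372117337731/556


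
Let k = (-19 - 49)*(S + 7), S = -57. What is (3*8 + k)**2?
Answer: 11723776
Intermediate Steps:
k = 3400 (k = (-19 - 49)*(-57 + 7) = -68*(-50) = 3400)
(3*8 + k)**2 = (3*8 + 3400)**2 = (24 + 3400)**2 = 3424**2 = 11723776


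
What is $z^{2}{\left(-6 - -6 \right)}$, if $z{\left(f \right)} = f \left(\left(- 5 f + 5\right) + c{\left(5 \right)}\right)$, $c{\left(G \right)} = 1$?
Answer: $0$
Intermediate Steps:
$z{\left(f \right)} = f \left(6 - 5 f\right)$ ($z{\left(f \right)} = f \left(\left(- 5 f + 5\right) + 1\right) = f \left(\left(5 - 5 f\right) + 1\right) = f \left(6 - 5 f\right)$)
$z^{2}{\left(-6 - -6 \right)} = \left(\left(-6 - -6\right) \left(6 - 5 \left(-6 - -6\right)\right)\right)^{2} = \left(\left(-6 + 6\right) \left(6 - 5 \left(-6 + 6\right)\right)\right)^{2} = \left(0 \left(6 - 0\right)\right)^{2} = \left(0 \left(6 + 0\right)\right)^{2} = \left(0 \cdot 6\right)^{2} = 0^{2} = 0$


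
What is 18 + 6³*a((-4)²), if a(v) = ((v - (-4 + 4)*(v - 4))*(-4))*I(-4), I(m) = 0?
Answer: 18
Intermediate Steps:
a(v) = 0 (a(v) = ((v - (-4 + 4)*(v - 4))*(-4))*0 = ((v - 0*(-4 + v))*(-4))*0 = ((v - 1*0)*(-4))*0 = ((v + 0)*(-4))*0 = (v*(-4))*0 = -4*v*0 = 0)
18 + 6³*a((-4)²) = 18 + 6³*0 = 18 + 216*0 = 18 + 0 = 18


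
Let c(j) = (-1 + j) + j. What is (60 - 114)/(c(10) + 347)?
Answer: -9/61 ≈ -0.14754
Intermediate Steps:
c(j) = -1 + 2*j
(60 - 114)/(c(10) + 347) = (60 - 114)/((-1 + 2*10) + 347) = -54/((-1 + 20) + 347) = -54/(19 + 347) = -54/366 = -54*1/366 = -9/61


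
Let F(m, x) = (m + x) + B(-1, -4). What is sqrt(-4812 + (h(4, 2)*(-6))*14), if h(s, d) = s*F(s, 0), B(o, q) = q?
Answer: 2*I*sqrt(1203) ≈ 69.369*I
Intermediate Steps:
F(m, x) = -4 + m + x (F(m, x) = (m + x) - 4 = -4 + m + x)
h(s, d) = s*(-4 + s) (h(s, d) = s*(-4 + s + 0) = s*(-4 + s))
sqrt(-4812 + (h(4, 2)*(-6))*14) = sqrt(-4812 + ((4*(-4 + 4))*(-6))*14) = sqrt(-4812 + ((4*0)*(-6))*14) = sqrt(-4812 + (0*(-6))*14) = sqrt(-4812 + 0*14) = sqrt(-4812 + 0) = sqrt(-4812) = 2*I*sqrt(1203)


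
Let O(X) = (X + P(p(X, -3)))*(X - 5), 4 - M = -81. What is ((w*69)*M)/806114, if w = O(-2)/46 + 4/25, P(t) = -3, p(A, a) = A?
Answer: 54009/8061140 ≈ 0.0066999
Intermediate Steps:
M = 85 (M = 4 - 1*(-81) = 4 + 81 = 85)
O(X) = (-5 + X)*(-3 + X) (O(X) = (X - 3)*(X - 5) = (-3 + X)*(-5 + X) = (-5 + X)*(-3 + X))
w = 1059/1150 (w = (15 + (-2)**2 - 8*(-2))/46 + 4/25 = (15 + 4 + 16)*(1/46) + 4*(1/25) = 35*(1/46) + 4/25 = 35/46 + 4/25 = 1059/1150 ≈ 0.92087)
((w*69)*M)/806114 = (((1059/1150)*69)*85)/806114 = ((3177/50)*85)*(1/806114) = (54009/10)*(1/806114) = 54009/8061140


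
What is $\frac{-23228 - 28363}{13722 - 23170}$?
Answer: $\frac{51591}{9448} \approx 5.4605$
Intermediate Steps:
$\frac{-23228 - 28363}{13722 - 23170} = \frac{-23228 - 28363}{-9448} = \left(-51591\right) \left(- \frac{1}{9448}\right) = \frac{51591}{9448}$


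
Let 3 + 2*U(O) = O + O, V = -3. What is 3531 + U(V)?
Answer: 7053/2 ≈ 3526.5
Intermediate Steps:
U(O) = -3/2 + O (U(O) = -3/2 + (O + O)/2 = -3/2 + (2*O)/2 = -3/2 + O)
3531 + U(V) = 3531 + (-3/2 - 3) = 3531 - 9/2 = 7053/2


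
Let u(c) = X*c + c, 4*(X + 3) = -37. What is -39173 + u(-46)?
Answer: -77311/2 ≈ -38656.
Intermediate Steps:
X = -49/4 (X = -3 + (¼)*(-37) = -3 - 37/4 = -49/4 ≈ -12.250)
u(c) = -45*c/4 (u(c) = -49*c/4 + c = -45*c/4)
-39173 + u(-46) = -39173 - 45/4*(-46) = -39173 + 1035/2 = -77311/2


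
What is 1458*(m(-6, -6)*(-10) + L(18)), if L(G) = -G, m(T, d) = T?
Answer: 61236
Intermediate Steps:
1458*(m(-6, -6)*(-10) + L(18)) = 1458*(-6*(-10) - 1*18) = 1458*(60 - 18) = 1458*42 = 61236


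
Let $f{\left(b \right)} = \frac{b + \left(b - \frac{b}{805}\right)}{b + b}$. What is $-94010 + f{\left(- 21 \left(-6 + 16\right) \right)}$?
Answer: $- \frac{151354491}{1610} \approx -94009.0$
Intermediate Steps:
$f{\left(b \right)} = \frac{1609}{1610}$ ($f{\left(b \right)} = \frac{b + \left(b - b \frac{1}{805}\right)}{2 b} = \left(b + \left(b - \frac{b}{805}\right)\right) \frac{1}{2 b} = \left(b + \frac{804 b}{805}\right) \frac{1}{2 b} = \frac{1609 b}{805} \frac{1}{2 b} = \frac{1609}{1610}$)
$-94010 + f{\left(- 21 \left(-6 + 16\right) \right)} = -94010 + \frac{1609}{1610} = - \frac{151354491}{1610}$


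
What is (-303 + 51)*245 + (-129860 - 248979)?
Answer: -440579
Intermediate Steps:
(-303 + 51)*245 + (-129860 - 248979) = -252*245 - 378839 = -61740 - 378839 = -440579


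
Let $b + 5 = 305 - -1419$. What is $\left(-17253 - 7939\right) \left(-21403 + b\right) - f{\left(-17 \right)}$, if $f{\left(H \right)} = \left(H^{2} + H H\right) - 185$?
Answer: $495878935$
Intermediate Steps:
$b = 1719$ ($b = -5 + \left(305 - -1419\right) = -5 + \left(305 + \left(-2829 + 4248\right)\right) = -5 + \left(305 + 1419\right) = -5 + 1724 = 1719$)
$f{\left(H \right)} = -185 + 2 H^{2}$ ($f{\left(H \right)} = \left(H^{2} + H^{2}\right) - 185 = 2 H^{2} - 185 = -185 + 2 H^{2}$)
$\left(-17253 - 7939\right) \left(-21403 + b\right) - f{\left(-17 \right)} = \left(-17253 - 7939\right) \left(-21403 + 1719\right) - \left(-185 + 2 \left(-17\right)^{2}\right) = \left(-25192\right) \left(-19684\right) - \left(-185 + 2 \cdot 289\right) = 495879328 - \left(-185 + 578\right) = 495879328 - 393 = 495878935$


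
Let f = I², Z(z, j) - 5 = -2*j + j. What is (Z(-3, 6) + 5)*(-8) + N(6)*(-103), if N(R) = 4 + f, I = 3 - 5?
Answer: -856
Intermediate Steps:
I = -2
Z(z, j) = 5 - j (Z(z, j) = 5 + (-2*j + j) = 5 - j)
f = 4 (f = (-2)² = 4)
N(R) = 8 (N(R) = 4 + 4 = 8)
(Z(-3, 6) + 5)*(-8) + N(6)*(-103) = ((5 - 1*6) + 5)*(-8) + 8*(-103) = ((5 - 6) + 5)*(-8) - 824 = (-1 + 5)*(-8) - 824 = 4*(-8) - 824 = -32 - 824 = -856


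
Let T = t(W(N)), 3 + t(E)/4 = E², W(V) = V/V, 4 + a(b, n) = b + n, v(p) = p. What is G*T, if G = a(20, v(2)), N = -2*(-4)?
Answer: -144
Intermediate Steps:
a(b, n) = -4 + b + n (a(b, n) = -4 + (b + n) = -4 + b + n)
N = 8
W(V) = 1
t(E) = -12 + 4*E²
T = -8 (T = -12 + 4*1² = -12 + 4*1 = -12 + 4 = -8)
G = 18 (G = -4 + 20 + 2 = 18)
G*T = 18*(-8) = -144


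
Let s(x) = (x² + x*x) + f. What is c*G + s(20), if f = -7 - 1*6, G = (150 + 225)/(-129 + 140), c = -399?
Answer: -140968/11 ≈ -12815.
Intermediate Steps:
G = 375/11 ≈ 34.091
f = -13 (f = -7 - 6 = -13)
s(x) = -13 + 2*x² (s(x) = (x² + x*x) - 13 = (x² + x²) - 13 = 2*x² - 13 = -13 + 2*x²)
c*G + s(20) = -399*375/11 + (-13 + 2*20²) = -149625/11 + (-13 + 2*400) = -149625/11 + (-13 + 800) = -149625/11 + 787 = -140968/11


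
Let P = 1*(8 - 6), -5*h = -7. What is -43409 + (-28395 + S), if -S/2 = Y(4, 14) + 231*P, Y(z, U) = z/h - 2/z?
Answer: -509129/7 ≈ -72733.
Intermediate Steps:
h = 7/5 (h = -⅕*(-7) = 7/5 ≈ 1.4000)
P = 2 (P = 1*2 = 2)
Y(z, U) = -2/z + 5*z/7 (Y(z, U) = z/(7/5) - 2/z = z*(5/7) - 2/z = 5*z/7 - 2/z = -2/z + 5*z/7)
S = -6501/7 (S = -2*((-2/4 + (5/7)*4) + 231*2) = -2*((-2*¼ + 20/7) + 462) = -2*((-½ + 20/7) + 462) = -2*(33/14 + 462) = -2*6501/14 = -6501/7 ≈ -928.71)
-43409 + (-28395 + S) = -43409 + (-28395 - 6501/7) = -43409 - 205266/7 = -509129/7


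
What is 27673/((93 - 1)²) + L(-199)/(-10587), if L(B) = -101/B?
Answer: 58300981285/17832065232 ≈ 3.2694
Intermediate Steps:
27673/((93 - 1)²) + L(-199)/(-10587) = 27673/((93 - 1)²) - 101/(-199)/(-10587) = 27673/(92²) - 101*(-1/199)*(-1/10587) = 27673/8464 + (101/199)*(-1/10587) = 27673*(1/8464) - 101/2106813 = 27673/8464 - 101/2106813 = 58300981285/17832065232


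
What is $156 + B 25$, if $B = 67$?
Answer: $1831$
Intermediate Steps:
$156 + B 25 = 156 + 67 \cdot 25 = 156 + 1675 = 1831$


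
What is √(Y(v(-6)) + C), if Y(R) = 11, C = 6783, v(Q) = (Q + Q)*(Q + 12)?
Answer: √6794 ≈ 82.426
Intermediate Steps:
v(Q) = 2*Q*(12 + Q) (v(Q) = (2*Q)*(12 + Q) = 2*Q*(12 + Q))
√(Y(v(-6)) + C) = √(11 + 6783) = √6794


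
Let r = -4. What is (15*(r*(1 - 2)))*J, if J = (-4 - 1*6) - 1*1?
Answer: -660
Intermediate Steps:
J = -11 (J = (-4 - 6) - 1 = -10 - 1 = -11)
(15*(r*(1 - 2)))*J = (15*(-4*(1 - 2)))*(-11) = (15*(-4*(-1)))*(-11) = (15*4)*(-11) = 60*(-11) = -660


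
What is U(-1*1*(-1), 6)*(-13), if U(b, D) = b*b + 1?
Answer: -26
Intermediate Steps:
U(b, D) = 1 + b² (U(b, D) = b² + 1 = 1 + b²)
U(-1*1*(-1), 6)*(-13) = (1 + (-1*1*(-1))²)*(-13) = (1 + (-1*(-1))²)*(-13) = (1 + 1²)*(-13) = (1 + 1)*(-13) = 2*(-13) = -26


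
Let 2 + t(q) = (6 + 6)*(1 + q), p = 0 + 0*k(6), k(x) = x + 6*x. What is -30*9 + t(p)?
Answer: -260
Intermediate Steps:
k(x) = 7*x
p = 0 (p = 0 + 0*(7*6) = 0 + 0*42 = 0 + 0 = 0)
t(q) = 10 + 12*q (t(q) = -2 + (6 + 6)*(1 + q) = -2 + 12*(1 + q) = -2 + (12 + 12*q) = 10 + 12*q)
-30*9 + t(p) = -30*9 + (10 + 12*0) = -270 + (10 + 0) = -270 + 10 = -260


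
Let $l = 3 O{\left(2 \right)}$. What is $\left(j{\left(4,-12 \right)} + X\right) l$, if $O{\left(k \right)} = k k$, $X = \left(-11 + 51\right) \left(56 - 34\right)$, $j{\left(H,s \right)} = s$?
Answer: $10416$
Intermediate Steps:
$X = 880$ ($X = 40 \cdot 22 = 880$)
$O{\left(k \right)} = k^{2}$
$l = 12$ ($l = 3 \cdot 2^{2} = 3 \cdot 4 = 12$)
$\left(j{\left(4,-12 \right)} + X\right) l = \left(-12 + 880\right) 12 = 868 \cdot 12 = 10416$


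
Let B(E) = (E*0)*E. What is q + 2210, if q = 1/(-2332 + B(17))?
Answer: 5153719/2332 ≈ 2210.0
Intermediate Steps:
B(E) = 0 (B(E) = 0*E = 0)
q = -1/2332 (q = 1/(-2332 + 0) = 1/(-2332) = -1/2332 ≈ -0.00042882)
q + 2210 = -1/2332 + 2210 = 5153719/2332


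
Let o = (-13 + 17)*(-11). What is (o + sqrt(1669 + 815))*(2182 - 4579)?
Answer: 105468 - 14382*sqrt(69) ≈ -13998.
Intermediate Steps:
o = -44 (o = 4*(-11) = -44)
(o + sqrt(1669 + 815))*(2182 - 4579) = (-44 + sqrt(1669 + 815))*(2182 - 4579) = (-44 + sqrt(2484))*(-2397) = (-44 + 6*sqrt(69))*(-2397) = 105468 - 14382*sqrt(69)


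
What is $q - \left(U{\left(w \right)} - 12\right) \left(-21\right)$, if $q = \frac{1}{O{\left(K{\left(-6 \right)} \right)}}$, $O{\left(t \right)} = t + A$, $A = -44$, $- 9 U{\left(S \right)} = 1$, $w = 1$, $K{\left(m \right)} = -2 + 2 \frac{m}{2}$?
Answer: $- \frac{39679}{156} \approx -254.35$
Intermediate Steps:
$K{\left(m \right)} = -2 + m$ ($K{\left(m \right)} = -2 + 2 m \frac{1}{2} = -2 + 2 \frac{m}{2} = -2 + m$)
$U{\left(S \right)} = - \frac{1}{9}$ ($U{\left(S \right)} = \left(- \frac{1}{9}\right) 1 = - \frac{1}{9}$)
$O{\left(t \right)} = -44 + t$ ($O{\left(t \right)} = t - 44 = -44 + t$)
$q = - \frac{1}{52}$ ($q = \frac{1}{-44 - 8} = \frac{1}{-52} = - \frac{1}{52} \approx -0.019231$)
$q - \left(U{\left(w \right)} - 12\right) \left(-21\right) = - \frac{1}{52} - \left(- \frac{1}{9} - 12\right) \left(-21\right) = - \frac{1}{52} - \left(- \frac{109}{9}\right) \left(-21\right) = - \frac{1}{52} - \frac{763}{3} = - \frac{39679}{156}$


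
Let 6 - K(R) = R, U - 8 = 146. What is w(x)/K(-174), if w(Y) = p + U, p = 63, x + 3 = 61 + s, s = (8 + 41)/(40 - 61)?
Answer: 217/180 ≈ 1.2056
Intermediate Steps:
U = 154 (U = 8 + 146 = 154)
K(R) = 6 - R
s = -7/3 (s = 49/(-21) = 49*(-1/21) = -7/3 ≈ -2.3333)
x = 167/3 (x = -3 + (61 - 7/3) = -3 + 176/3 = 167/3 ≈ 55.667)
w(Y) = 217 (w(Y) = 63 + 154 = 217)
w(x)/K(-174) = 217/(6 - 1*(-174)) = 217/(6 + 174) = 217/180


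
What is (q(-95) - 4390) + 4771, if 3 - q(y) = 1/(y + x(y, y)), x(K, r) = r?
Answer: 72961/190 ≈ 384.01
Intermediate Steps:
q(y) = 3 - 1/(2*y) (q(y) = 3 - 1/(y + y) = 3 - 1/(2*y))
(q(-95) - 4390) + 4771 = ((3 - 1/2/(-95)) - 4390) + 4771 = ((3 - 1/2*(-1/95)) - 4390) + 4771 = ((3 + 1/190) - 4390) + 4771 = (571/190 - 4390) + 4771 = -833529/190 + 4771 = 72961/190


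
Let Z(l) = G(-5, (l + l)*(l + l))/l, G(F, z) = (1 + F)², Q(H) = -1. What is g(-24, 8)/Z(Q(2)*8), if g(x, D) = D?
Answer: -4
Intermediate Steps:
Z(l) = 16/l (Z(l) = (1 - 5)²/l = (-4)²/l = 16/l)
g(-24, 8)/Z(Q(2)*8) = 8/((16/((-1*8)))) = 8/((16/(-8))) = 8/((16*(-⅛))) = 8/(-2) = 8*(-½) = -4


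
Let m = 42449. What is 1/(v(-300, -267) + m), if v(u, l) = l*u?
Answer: 1/122549 ≈ 8.1600e-6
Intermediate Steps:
1/(v(-300, -267) + m) = 1/(-267*(-300) + 42449) = 1/(80100 + 42449) = 1/122549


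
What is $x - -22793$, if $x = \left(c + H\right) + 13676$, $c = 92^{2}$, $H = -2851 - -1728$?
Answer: $43810$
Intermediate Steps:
$H = -1123$ ($H = -2851 + 1728 = -1123$)
$c = 8464$
$x = 21017$ ($x = \left(8464 - 1123\right) + 13676 = 7341 + 13676 = 21017$)
$x - -22793 = 21017 - -22793 = 21017 + 22793 = 43810$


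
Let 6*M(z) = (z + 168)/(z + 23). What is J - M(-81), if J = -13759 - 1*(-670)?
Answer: -52355/4 ≈ -13089.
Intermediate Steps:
J = -13089 (J = -13759 + 670 = -13089)
M(z) = (168 + z)/(6*(23 + z)) (M(z) = ((z + 168)/(z + 23))/6 = ((168 + z)/(23 + z))/6 = (168 + z)/(6*(23 + z)))
J - M(-81) = -13089 - (168 - 81)/(6*(23 - 81)) = -13089 - 87/(6*(-58)) = -13089 - (-1)*87/(6*58) = -13089 - 1*(-¼) = -13089 + ¼ = -52355/4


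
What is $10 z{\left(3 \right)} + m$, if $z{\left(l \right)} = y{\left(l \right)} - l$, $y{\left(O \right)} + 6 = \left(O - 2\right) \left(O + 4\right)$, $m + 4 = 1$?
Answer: $-23$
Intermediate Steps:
$m = -3$ ($m = -4 + 1 = -3$)
$y{\left(O \right)} = -6 + \left(-2 + O\right) \left(4 + O\right)$ ($y{\left(O \right)} = -6 + \left(O - 2\right) \left(O + 4\right) = -6 + \left(-2 + O\right) \left(4 + O\right)$)
$z{\left(l \right)} = -14 + l + l^{2}$ ($z{\left(l \right)} = \left(-14 + l^{2} + 2 l\right) - l = -14 + l + l^{2}$)
$10 z{\left(3 \right)} + m = 10 \left(-14 + 3 + 3^{2}\right) - 3 = 10 \left(-14 + 3 + 9\right) - 3 = 10 \left(-2\right) - 3 = -20 - 3 = -23$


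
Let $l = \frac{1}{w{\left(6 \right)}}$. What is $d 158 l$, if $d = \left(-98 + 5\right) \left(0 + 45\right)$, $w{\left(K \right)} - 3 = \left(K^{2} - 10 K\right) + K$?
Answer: $44082$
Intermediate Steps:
$w{\left(K \right)} = 3 + K^{2} - 9 K$ ($w{\left(K \right)} = 3 + \left(\left(K^{2} - 10 K\right) + K\right) = 3 + \left(K^{2} - 9 K\right) = 3 + K^{2} - 9 K$)
$l = - \frac{1}{15}$ ($l = \frac{1}{3 + 6^{2} - 54} = \frac{1}{3 + 36 - 54} = \frac{1}{-15} = - \frac{1}{15} \approx -0.066667$)
$d = -4185$ ($d = \left(-93\right) 45 = -4185$)
$d 158 l = \left(-4185\right) 158 \left(- \frac{1}{15}\right) = \left(-661230\right) \left(- \frac{1}{15}\right) = 44082$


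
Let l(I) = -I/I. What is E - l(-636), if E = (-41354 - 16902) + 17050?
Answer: -41205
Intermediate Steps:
l(I) = -1 (l(I) = -1*1 = -1)
E = -41206 (E = -58256 + 17050 = -41206)
E - l(-636) = -41206 - 1*(-1) = -41206 + 1 = -41205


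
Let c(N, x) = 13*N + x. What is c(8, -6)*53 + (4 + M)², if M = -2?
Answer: 5198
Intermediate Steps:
c(N, x) = x + 13*N
c(8, -6)*53 + (4 + M)² = (-6 + 13*8)*53 + (4 - 2)² = (-6 + 104)*53 + 2² = 98*53 + 4 = 5194 + 4 = 5198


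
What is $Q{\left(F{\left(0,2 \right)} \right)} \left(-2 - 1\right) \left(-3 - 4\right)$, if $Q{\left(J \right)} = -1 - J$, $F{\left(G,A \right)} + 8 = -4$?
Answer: $231$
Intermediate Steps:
$F{\left(G,A \right)} = -12$ ($F{\left(G,A \right)} = -8 - 4 = -12$)
$Q{\left(F{\left(0,2 \right)} \right)} \left(-2 - 1\right) \left(-3 - 4\right) = \left(-1 - -12\right) \left(-2 - 1\right) \left(-3 - 4\right) = \left(-1 + 12\right) \left(\left(-3\right) \left(-7\right)\right) = 11 \cdot 21 = 231$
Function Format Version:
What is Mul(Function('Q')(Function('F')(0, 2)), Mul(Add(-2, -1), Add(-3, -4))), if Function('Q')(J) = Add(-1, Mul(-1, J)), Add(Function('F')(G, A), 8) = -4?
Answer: 231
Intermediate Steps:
Function('F')(G, A) = -12 (Function('F')(G, A) = Add(-8, -4) = -12)
Mul(Function('Q')(Function('F')(0, 2)), Mul(Add(-2, -1), Add(-3, -4))) = Mul(Add(-1, Mul(-1, -12)), Mul(Add(-2, -1), Add(-3, -4))) = Mul(Add(-1, 12), Mul(-3, -7)) = Mul(11, 21) = 231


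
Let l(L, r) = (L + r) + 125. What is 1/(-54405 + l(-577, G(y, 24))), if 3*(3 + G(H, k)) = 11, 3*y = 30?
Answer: -3/164569 ≈ -1.8229e-5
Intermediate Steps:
y = 10 (y = (⅓)*30 = 10)
G(H, k) = ⅔ (G(H, k) = -3 + (⅓)*11 = -3 + 11/3 = ⅔)
l(L, r) = 125 + L + r
1/(-54405 + l(-577, G(y, 24))) = 1/(-54405 + (125 - 577 + ⅔)) = 1/(-54405 - 1354/3) = 1/(-164569/3) = -3/164569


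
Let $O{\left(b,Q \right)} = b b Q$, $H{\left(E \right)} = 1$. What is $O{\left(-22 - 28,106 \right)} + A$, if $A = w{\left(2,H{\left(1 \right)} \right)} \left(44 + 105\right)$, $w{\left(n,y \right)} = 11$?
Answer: $266639$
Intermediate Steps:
$O{\left(b,Q \right)} = Q b^{2}$ ($O{\left(b,Q \right)} = b^{2} Q = Q b^{2}$)
$A = 1639$ ($A = 11 \left(44 + 105\right) = 11 \cdot 149 = 1639$)
$O{\left(-22 - 28,106 \right)} + A = 106 \left(-22 - 28\right)^{2} + 1639 = 106 \left(-50\right)^{2} + 1639 = 106 \cdot 2500 + 1639 = 265000 + 1639 = 266639$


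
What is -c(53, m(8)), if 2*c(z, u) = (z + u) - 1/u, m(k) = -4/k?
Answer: -109/4 ≈ -27.250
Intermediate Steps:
c(z, u) = u/2 + z/2 - 1/(2*u) (c(z, u) = ((z + u) - 1/u)/2 = ((u + z) - 1/u)/2 = (u + z - 1/u)/2 = u/2 + z/2 - 1/(2*u))
-c(53, m(8)) = -(-1 + (-4/8)*(-4/8 + 53))/(2*((-4/8))) = -(-1 + (-4*⅛)*(-4*⅛ + 53))/(2*((-4*⅛))) = -(-1 - (-½ + 53)/2)/(2*(-½)) = -(-2)*(-1 - ½*105/2)/2 = -(-2)*(-1 - 105/4)/2 = -(-2)*(-109)/(2*4) = -1*109/4 = -109/4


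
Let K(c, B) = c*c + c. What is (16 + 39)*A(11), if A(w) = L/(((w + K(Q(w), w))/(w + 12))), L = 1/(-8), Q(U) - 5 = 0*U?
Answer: -1265/328 ≈ -3.8567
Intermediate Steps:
Q(U) = 5 (Q(U) = 5 + 0*U = 5 + 0 = 5)
K(c, B) = c + c² (K(c, B) = c² + c = c + c²)
L = -⅛ ≈ -0.12500
A(w) = -(12 + w)/(8*(30 + w)) (A(w) = -(w + 12)/(w + 5*(1 + 5))/8 = -(12 + w)/(w + 5*6)/8 = -(12 + w)/(w + 30)/8 = -(12 + w)/(30 + w)/8 = -(12 + w)/(8*(30 + w)))
(16 + 39)*A(11) = (16 + 39)*((-12 - 1*11)/(8*(30 + 11))) = 55*((⅛)*(-12 - 11)/41) = 55*((⅛)*(1/41)*(-23)) = 55*(-23/328) = -1265/328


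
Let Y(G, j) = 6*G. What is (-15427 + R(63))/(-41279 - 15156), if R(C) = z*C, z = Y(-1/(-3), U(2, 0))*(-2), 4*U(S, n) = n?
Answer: 15679/56435 ≈ 0.27782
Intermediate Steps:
U(S, n) = n/4
z = -4 (z = (6*(-1/(-3)))*(-2) = (6*(-1*(-⅓)))*(-2) = (6*(⅓))*(-2) = 2*(-2) = -4)
R(C) = -4*C
(-15427 + R(63))/(-41279 - 15156) = (-15427 - 4*63)/(-41279 - 15156) = (-15427 - 252)/(-56435) = -15679*(-1/56435) = 15679/56435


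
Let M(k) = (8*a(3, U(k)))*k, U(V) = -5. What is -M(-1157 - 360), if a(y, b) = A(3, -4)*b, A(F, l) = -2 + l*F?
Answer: 849520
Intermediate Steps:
A(F, l) = -2 + F*l
a(y, b) = -14*b (a(y, b) = (-2 + 3*(-4))*b = (-2 - 12)*b = -14*b)
M(k) = 560*k (M(k) = (8*(-14*(-5)))*k = (8*70)*k = 560*k)
-M(-1157 - 360) = -560*(-1157 - 360) = -560*(-1517) = -1*(-849520) = 849520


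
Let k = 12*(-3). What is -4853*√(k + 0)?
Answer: -29118*I ≈ -29118.0*I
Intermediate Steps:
k = -36
-4853*√(k + 0) = -4853*√(-36 + 0) = -29118*I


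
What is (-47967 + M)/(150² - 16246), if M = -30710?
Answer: -78677/6254 ≈ -12.580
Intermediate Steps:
(-47967 + M)/(150² - 16246) = (-47967 - 30710)/(150² - 16246) = -78677/(22500 - 16246) = -78677/6254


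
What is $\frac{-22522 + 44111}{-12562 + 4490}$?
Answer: $- \frac{21589}{8072} \approx -2.6746$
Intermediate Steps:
$\frac{-22522 + 44111}{-12562 + 4490} = \frac{21589}{-8072} = 21589 \left(- \frac{1}{8072}\right) = - \frac{21589}{8072}$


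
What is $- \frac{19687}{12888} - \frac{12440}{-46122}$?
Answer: $- \frac{124612849}{99070056} \approx -1.2578$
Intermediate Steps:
$- \frac{19687}{12888} - \frac{12440}{-46122} = \left(-19687\right) \frac{1}{12888} - - \frac{6220}{23061} = - \frac{19687}{12888} + \frac{6220}{23061} = - \frac{124612849}{99070056}$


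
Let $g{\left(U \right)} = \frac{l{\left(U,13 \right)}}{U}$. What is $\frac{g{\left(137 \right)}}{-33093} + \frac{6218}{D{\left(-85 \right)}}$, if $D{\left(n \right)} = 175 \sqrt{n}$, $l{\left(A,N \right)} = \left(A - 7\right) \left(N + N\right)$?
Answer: $- \frac{3380}{4533741} - \frac{6218 i \sqrt{85}}{14875} \approx -0.00074552 - 3.8539 i$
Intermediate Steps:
$l{\left(A,N \right)} = 2 N \left(-7 + A\right)$ ($l{\left(A,N \right)} = \left(A - 7\right) 2 N = \left(-7 + A\right) 2 N = 2 N \left(-7 + A\right)$)
$g{\left(U \right)} = \frac{-182 + 26 U}{U}$ ($g{\left(U \right)} = \frac{2 \cdot 13 \left(-7 + U\right)}{U} = \frac{-182 + 26 U}{U}$)
$\frac{g{\left(137 \right)}}{-33093} + \frac{6218}{D{\left(-85 \right)}} = \frac{26 - \frac{182}{137}}{-33093} + \frac{6218}{175 \sqrt{-85}} = \left(26 - \frac{182}{137}\right) \left(- \frac{1}{33093}\right) + \frac{6218}{175 i \sqrt{85}} = \frac{3380}{137} \left(- \frac{1}{33093}\right) + 6218 \left(- \frac{i \sqrt{85}}{14875}\right) = - \frac{3380}{4533741} - \frac{6218 i \sqrt{85}}{14875}$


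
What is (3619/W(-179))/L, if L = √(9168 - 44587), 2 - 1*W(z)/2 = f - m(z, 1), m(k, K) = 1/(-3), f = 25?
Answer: 1551*I*√35419/708380 ≈ 0.41206*I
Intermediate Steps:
m(k, K) = -⅓
W(z) = -140/3 (W(z) = 4 - 2*(25 - 1*(-⅓)) = 4 - 2*(25 + ⅓) = 4 - 2*76/3 = 4 - 152/3 = -140/3)
L = I*√35419 (L = √(-35419) = I*√35419 ≈ 188.2*I)
(3619/W(-179))/L = (3619/(-140/3))/((I*√35419)) = (3619*(-3/140))*(-I*√35419/35419) = -(-1551)*I*√35419/708380 = 1551*I*√35419/708380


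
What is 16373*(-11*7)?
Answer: -1260721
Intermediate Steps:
16373*(-11*7) = 16373*(-77) = -1260721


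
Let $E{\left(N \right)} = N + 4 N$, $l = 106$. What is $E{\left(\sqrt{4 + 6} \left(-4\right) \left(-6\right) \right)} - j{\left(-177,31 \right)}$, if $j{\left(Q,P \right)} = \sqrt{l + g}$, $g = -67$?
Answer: $- \sqrt{39} + 120 \sqrt{10} \approx 373.23$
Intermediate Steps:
$j{\left(Q,P \right)} = \sqrt{39}$ ($j{\left(Q,P \right)} = \sqrt{106 - 67} = \sqrt{39}$)
$E{\left(N \right)} = 5 N$
$E{\left(\sqrt{4 + 6} \left(-4\right) \left(-6\right) \right)} - j{\left(-177,31 \right)} = 5 \sqrt{4 + 6} \left(-4\right) \left(-6\right) - \sqrt{39} = 5 \sqrt{10} \left(-4\right) \left(-6\right) - \sqrt{39} = 5 - 4 \sqrt{10} \left(-6\right) - \sqrt{39} = 5 \cdot 24 \sqrt{10} - \sqrt{39} = 120 \sqrt{10} - \sqrt{39} = - \sqrt{39} + 120 \sqrt{10}$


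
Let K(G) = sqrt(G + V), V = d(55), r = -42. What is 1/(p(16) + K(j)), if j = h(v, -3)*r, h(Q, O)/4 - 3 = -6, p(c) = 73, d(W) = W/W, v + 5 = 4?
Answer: 73/4824 - sqrt(505)/4824 ≈ 0.010474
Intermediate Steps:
v = -1 (v = -5 + 4 = -1)
d(W) = 1
h(Q, O) = -12 (h(Q, O) = 12 + 4*(-6) = 12 - 24 = -12)
V = 1
j = 504 (j = -12*(-42) = 504)
K(G) = sqrt(1 + G) (K(G) = sqrt(G + 1) = sqrt(1 + G))
1/(p(16) + K(j)) = 1/(73 + sqrt(1 + 504)) = 1/(73 + sqrt(505))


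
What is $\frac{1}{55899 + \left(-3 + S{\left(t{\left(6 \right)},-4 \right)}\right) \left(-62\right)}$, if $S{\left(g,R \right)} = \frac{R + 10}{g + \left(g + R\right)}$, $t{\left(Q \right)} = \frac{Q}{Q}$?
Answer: $\frac{1}{56271} \approx 1.7771 \cdot 10^{-5}$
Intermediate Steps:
$t{\left(Q \right)} = 1$
$S{\left(g,R \right)} = \frac{10 + R}{R + 2 g}$ ($S{\left(g,R \right)} = \frac{10 + R}{g + \left(R + g\right)} = \frac{10 + R}{R + 2 g}$)
$\frac{1}{55899 + \left(-3 + S{\left(t{\left(6 \right)},-4 \right)}\right) \left(-62\right)} = \frac{1}{55899 + \left(-3 + \frac{10 - 4}{-4 + 2 \cdot 1}\right) \left(-62\right)} = \frac{1}{55899 + \left(-3 + \frac{1}{-4 + 2} \cdot 6\right) \left(-62\right)} = \frac{1}{55899 + \left(-3 + \frac{1}{-2} \cdot 6\right) \left(-62\right)} = \frac{1}{55899 + \left(-3 - 3\right) \left(-62\right)} = \frac{1}{55899 - -372} = \frac{1}{55899 + 372} = \frac{1}{56271}$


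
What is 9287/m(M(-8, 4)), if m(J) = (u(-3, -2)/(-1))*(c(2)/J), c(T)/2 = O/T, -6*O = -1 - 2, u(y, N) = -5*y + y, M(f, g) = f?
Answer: 37148/3 ≈ 12383.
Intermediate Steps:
u(y, N) = -4*y
O = ½ (O = -(-1 - 2)/6 = -⅙*(-3) = ½ ≈ 0.50000)
c(T) = 1/T (c(T) = 2*(1/(2*T)) = 1/T)
m(J) = -6/J (m(J) = (-4*(-3)/(-1))*(1/(2*J)) = (12*(-1))*(1/(2*J)) = -6/J)
9287/m(M(-8, 4)) = 9287/((-6/(-8))) = 9287/((-6*(-⅛))) = 9287/(¾) = 9287*(4/3) = 37148/3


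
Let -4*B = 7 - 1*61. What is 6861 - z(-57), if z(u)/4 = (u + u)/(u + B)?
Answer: 198665/29 ≈ 6850.5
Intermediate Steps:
B = 27/2 (B = -(7 - 1*61)/4 = -(7 - 61)/4 = -¼*(-54) = 27/2 ≈ 13.500)
z(u) = 8*u/(27/2 + u) (z(u) = 4*((u + u)/(u + 27/2)) = 4*((2*u)/(27/2 + u)) = 4*(2*u/(27/2 + u)) = 8*u/(27/2 + u))
6861 - z(-57) = 6861 - 16*(-57)/(27 + 2*(-57)) = 6861 - 16*(-57)/(27 - 114) = 6861 - 16*(-57)/(-87) = 6861 - 16*(-57)*(-1)/87 = 6861 - 1*304/29 = 6861 - 304/29 = 198665/29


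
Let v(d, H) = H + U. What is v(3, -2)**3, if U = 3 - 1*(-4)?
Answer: 125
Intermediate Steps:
U = 7 (U = 3 + 4 = 7)
v(d, H) = 7 + H (v(d, H) = H + 7 = 7 + H)
v(3, -2)**3 = (7 - 2)**3 = 5**3 = 125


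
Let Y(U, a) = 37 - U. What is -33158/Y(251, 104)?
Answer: 16579/107 ≈ 154.94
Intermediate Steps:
-33158/Y(251, 104) = -33158/(37 - 1*251) = -33158/(37 - 251) = -33158/(-214) = -33158*(-1/214) = 16579/107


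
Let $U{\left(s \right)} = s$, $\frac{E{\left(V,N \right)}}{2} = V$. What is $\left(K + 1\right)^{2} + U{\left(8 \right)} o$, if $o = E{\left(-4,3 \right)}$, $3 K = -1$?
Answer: $- \frac{572}{9} \approx -63.556$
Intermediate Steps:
$K = - \frac{1}{3}$ ($K = \frac{1}{3} \left(-1\right) = - \frac{1}{3} \approx -0.33333$)
$E{\left(V,N \right)} = 2 V$
$o = -8$ ($o = 2 \left(-4\right) = -8$)
$\left(K + 1\right)^{2} + U{\left(8 \right)} o = \left(- \frac{1}{3} + 1\right)^{2} + 8 \left(-8\right) = \left(\frac{2}{3}\right)^{2} - 64 = \frac{4}{9} - 64 = - \frac{572}{9}$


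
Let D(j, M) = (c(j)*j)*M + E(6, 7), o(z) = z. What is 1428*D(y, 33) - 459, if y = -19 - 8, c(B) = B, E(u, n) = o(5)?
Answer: 34360077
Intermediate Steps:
E(u, n) = 5
y = -27
D(j, M) = 5 + M*j² (D(j, M) = (j*j)*M + 5 = j²*M + 5 = M*j² + 5 = 5 + M*j²)
1428*D(y, 33) - 459 = 1428*(5 + 33*(-27)²) - 459 = 1428*(5 + 33*729) - 459 = 1428*(5 + 24057) - 459 = 1428*24062 - 459 = 34360536 - 459 = 34360077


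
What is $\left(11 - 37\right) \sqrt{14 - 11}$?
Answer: $- 26 \sqrt{3} \approx -45.033$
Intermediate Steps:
$\left(11 - 37\right) \sqrt{14 - 11} = - 26 \sqrt{14 - 11} = - 26 \sqrt{3}$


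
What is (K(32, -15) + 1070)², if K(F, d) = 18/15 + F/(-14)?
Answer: 1399657744/1225 ≈ 1.1426e+6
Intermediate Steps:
K(F, d) = 6/5 - F/14 (K(F, d) = 18*(1/15) + F*(-1/14) = 6/5 - F/14)
(K(32, -15) + 1070)² = ((6/5 - 1/14*32) + 1070)² = ((6/5 - 16/7) + 1070)² = (-38/35 + 1070)² = (37412/35)² = 1399657744/1225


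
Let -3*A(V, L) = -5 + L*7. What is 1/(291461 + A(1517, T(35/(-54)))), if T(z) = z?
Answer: 162/47217197 ≈ 3.4310e-6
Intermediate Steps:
A(V, L) = 5/3 - 7*L/3 (A(V, L) = -(-5 + L*7)/3 = -(-5 + 7*L)/3 = 5/3 - 7*L/3)
1/(291461 + A(1517, T(35/(-54)))) = 1/(291461 + (5/3 - 245/(3*(-54)))) = 1/(291461 + (5/3 - 245*(-1)/(3*54))) = 1/(291461 + (5/3 - 7/3*(-35/54))) = 1/(291461 + (5/3 + 245/162)) = 1/(291461 + 515/162) = 1/(47217197/162) = 162/47217197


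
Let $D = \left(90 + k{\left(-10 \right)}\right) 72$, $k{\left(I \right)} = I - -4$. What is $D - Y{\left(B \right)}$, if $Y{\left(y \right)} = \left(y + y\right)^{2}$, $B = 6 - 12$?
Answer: $5904$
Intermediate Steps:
$k{\left(I \right)} = 4 + I$ ($k{\left(I \right)} = I + 4 = 4 + I$)
$B = -6$ ($B = 6 - 12 = -6$)
$Y{\left(y \right)} = 4 y^{2}$ ($Y{\left(y \right)} = \left(2 y\right)^{2} = 4 y^{2}$)
$D = 6048$ ($D = \left(90 + \left(4 - 10\right)\right) 72 = \left(90 - 6\right) 72 = 84 \cdot 72 = 6048$)
$D - Y{\left(B \right)} = 6048 - 4 \left(-6\right)^{2} = 6048 - 4 \cdot 36 = 6048 - 144 = 5904$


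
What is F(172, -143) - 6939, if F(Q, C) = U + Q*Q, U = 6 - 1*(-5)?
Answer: 22656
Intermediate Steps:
U = 11 (U = 6 + 5 = 11)
F(Q, C) = 11 + Q² (F(Q, C) = 11 + Q*Q = 11 + Q²)
F(172, -143) - 6939 = (11 + 172²) - 6939 = (11 + 29584) - 6939 = 29595 - 6939 = 22656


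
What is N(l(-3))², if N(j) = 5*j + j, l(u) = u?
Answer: 324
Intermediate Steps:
N(j) = 6*j
N(l(-3))² = (6*(-3))² = (-18)² = 324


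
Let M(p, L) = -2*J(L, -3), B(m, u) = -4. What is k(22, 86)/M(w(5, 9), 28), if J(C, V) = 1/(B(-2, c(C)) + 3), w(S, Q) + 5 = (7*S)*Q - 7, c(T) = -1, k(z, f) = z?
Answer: 11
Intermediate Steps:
w(S, Q) = -12 + 7*Q*S (w(S, Q) = -5 + ((7*S)*Q - 7) = -5 + (7*Q*S - 7) = -5 + (-7 + 7*Q*S) = -12 + 7*Q*S)
J(C, V) = -1 (J(C, V) = 1/(-4 + 3) = 1/(-1) = -1)
M(p, L) = 2 (M(p, L) = -2*(-1) = 2)
k(22, 86)/M(w(5, 9), 28) = 22/2 = 22*(½) = 11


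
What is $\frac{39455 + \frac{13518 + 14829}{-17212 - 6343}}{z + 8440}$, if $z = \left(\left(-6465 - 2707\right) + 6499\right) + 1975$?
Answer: $\frac{464667089}{91181405} \approx 5.0961$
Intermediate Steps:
$z = -698$ ($z = \left(\left(-6465 - 2707\right) + 6499\right) + 1975 = \left(-9172 + 6499\right) + 1975 = -2673 + 1975 = -698$)
$\frac{39455 + \frac{13518 + 14829}{-17212 - 6343}}{z + 8440} = \frac{39455 + \frac{13518 + 14829}{-17212 - 6343}}{-698 + 8440} = \frac{39455 + \frac{28347}{-23555}}{7742} = \left(39455 + 28347 \left(- \frac{1}{23555}\right)\right) \frac{1}{7742} = \left(39455 - \frac{28347}{23555}\right) \frac{1}{7742} = \frac{929334178}{23555} \cdot \frac{1}{7742} = \frac{464667089}{91181405}$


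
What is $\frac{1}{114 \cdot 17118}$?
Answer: $\frac{1}{1951452} \approx 5.1244 \cdot 10^{-7}$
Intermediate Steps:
$\frac{1}{114 \cdot 17118} = \frac{1}{114} \cdot \frac{1}{17118} = \frac{1}{1951452}$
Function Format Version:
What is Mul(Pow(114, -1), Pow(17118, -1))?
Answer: Rational(1, 1951452) ≈ 5.1244e-7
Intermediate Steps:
Mul(Pow(114, -1), Pow(17118, -1)) = Mul(Rational(1, 114), Rational(1, 17118)) = Rational(1, 1951452)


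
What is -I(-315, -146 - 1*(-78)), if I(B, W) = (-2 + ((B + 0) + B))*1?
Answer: 632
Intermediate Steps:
I(B, W) = -2 + 2*B (I(B, W) = (-2 + (B + B))*1 = (-2 + 2*B)*1 = -2 + 2*B)
-I(-315, -146 - 1*(-78)) = -(-2 + 2*(-315)) = -(-2 - 630) = -1*(-632) = 632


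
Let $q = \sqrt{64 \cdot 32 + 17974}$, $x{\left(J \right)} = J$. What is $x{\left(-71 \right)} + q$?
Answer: $-71 + \sqrt{20022} \approx 70.499$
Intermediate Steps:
$q = \sqrt{20022}$ ($q = \sqrt{2048 + 17974} = \sqrt{20022} \approx 141.5$)
$x{\left(-71 \right)} + q = -71 + \sqrt{20022}$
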